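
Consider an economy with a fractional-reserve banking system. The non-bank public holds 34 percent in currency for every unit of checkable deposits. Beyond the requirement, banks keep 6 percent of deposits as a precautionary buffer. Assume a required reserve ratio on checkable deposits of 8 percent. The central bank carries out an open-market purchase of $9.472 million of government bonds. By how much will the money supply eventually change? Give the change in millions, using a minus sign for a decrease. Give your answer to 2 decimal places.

$26.44 million

The money multiplier is m = (1 + c) / (rr + e + c) = (1 + 0.34) / (0.08 + 0.06 + 0.34) ≈ 2.7917.
The purchase adds 9.472 million of base, so ΔM = m × ΔMB = 2.7917 × (+9.472) ≈ 26.443 million.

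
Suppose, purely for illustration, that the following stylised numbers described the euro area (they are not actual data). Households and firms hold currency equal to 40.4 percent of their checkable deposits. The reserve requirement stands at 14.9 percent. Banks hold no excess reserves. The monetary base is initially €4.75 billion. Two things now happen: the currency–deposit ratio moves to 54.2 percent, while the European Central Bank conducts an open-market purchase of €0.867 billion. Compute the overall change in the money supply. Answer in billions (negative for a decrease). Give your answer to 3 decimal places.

€0.475 billion

Before: m₁ = (1 + 0.404) / (0.149 + 0.404) ≈ 2.53888, MB₁ = 4.75, so M₁ = 2.53888 × 4.75 ≈ 12.0597 billion.
After: m₂ = (1 + 0.542) / (0.149 + 0.542) ≈ 2.23155, MB₂ = 4.75 + 0.867 = 5.617, so M₂ = 2.23155 × 5.617 ≈ 12.5346 billion.
ΔM = M₂ − M₁ = 12.5346 − 12.0597 = 0.4749 billion.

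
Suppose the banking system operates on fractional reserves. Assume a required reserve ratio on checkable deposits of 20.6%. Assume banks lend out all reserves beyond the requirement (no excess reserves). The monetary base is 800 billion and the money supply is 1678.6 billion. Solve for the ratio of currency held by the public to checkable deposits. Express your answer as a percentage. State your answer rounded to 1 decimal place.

51.7%

Using m = M/MB = 1678.6/800 = 2.098250. From m = (1 + c)/(c + rr + e), rearranging gives 1 + c = m·(c + rr + e), so c·(1 − m) = m·(rr + e) − 1.
Hence c = [m·(rr + e) − 1]/(1 − m) = [2.098250 × (0.206 + 0) − 1] / (1 − 2.098250) ≈ 0.516968.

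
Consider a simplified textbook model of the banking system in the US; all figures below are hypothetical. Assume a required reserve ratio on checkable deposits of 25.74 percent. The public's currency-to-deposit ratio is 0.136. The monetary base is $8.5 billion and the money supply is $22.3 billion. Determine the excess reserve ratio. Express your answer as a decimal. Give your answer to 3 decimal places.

0.040

Using m = M/MB = 22.3/8.5 ≈ 2.623529. Since m = (1 + c)/(c + rr + e), the denominator satisfies c + rr + e = (1 + c)/m = (1 + 0.136) / 2.623529 ≈ 0.433005.
With c = 0.136 and rr = 0.2574, the excess reserve ratio is 0.433005 − 0.136 − 0.2574 = 0.039605.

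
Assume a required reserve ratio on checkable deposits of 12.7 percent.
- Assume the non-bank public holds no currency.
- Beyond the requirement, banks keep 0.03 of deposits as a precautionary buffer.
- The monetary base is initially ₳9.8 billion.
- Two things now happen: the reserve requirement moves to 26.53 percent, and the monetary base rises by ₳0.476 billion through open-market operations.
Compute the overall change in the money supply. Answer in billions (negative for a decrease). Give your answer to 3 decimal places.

Before: m₁ = 1 / (0.127 + 0.03) ≈ 6.369427, MB₁ = 9.8, so M₁ = 6.369427 × 9.8 ≈ 62.4204 billion.
After: m₂ = 1 / (0.2653 + 0.03) ≈ 3.386387, MB₂ = 9.8 + 0.476 = 10.276, so M₂ = 3.386387 × 10.276 ≈ 34.7985 billion.
ΔM = M₂ − M₁ = 34.7985 − 62.4204 = -27.6219 billion.

-27.622 billion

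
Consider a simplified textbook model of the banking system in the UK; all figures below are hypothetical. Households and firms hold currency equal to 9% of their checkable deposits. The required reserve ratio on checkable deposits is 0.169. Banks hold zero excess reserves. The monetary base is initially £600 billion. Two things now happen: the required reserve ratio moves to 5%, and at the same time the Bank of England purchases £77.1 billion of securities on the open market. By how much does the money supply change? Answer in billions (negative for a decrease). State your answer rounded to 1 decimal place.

Before: m₁ = (1 + 0.09) / (0.169 + 0.09) ≈ 4.20849, MB₁ = 600, so M₁ = 4.20849 × 600 = 2525.094 billion.
After: m₂ = (1 + 0.09) / (0.05 + 0.09) ≈ 7.78571, MB₂ = 600 + 77.1 = 677.1, so M₂ = 7.78571 × 677.1 ≈ 5271.7042 billion.
ΔM = M₂ − M₁ = 5271.7042 − 2525.094 = 2746.6102 billion.

£2746.6 billion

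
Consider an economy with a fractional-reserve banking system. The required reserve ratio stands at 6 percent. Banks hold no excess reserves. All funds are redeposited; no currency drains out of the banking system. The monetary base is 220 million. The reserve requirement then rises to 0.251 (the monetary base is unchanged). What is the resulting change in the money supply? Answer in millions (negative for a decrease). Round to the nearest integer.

-2790 million

Initially m₁ = 1 / (0.06) ≈ 16.6667, so M₁ = 16.6667 × 220 = 3666.674 million.
After the change m₂ = 1 / (0.251) ≈ 3.9841, so M₂ = 3.9841 × 220 = 876.502 million.
ΔM = M₂ − M₁ = 876.502 − 3666.674 = -2790.172 million.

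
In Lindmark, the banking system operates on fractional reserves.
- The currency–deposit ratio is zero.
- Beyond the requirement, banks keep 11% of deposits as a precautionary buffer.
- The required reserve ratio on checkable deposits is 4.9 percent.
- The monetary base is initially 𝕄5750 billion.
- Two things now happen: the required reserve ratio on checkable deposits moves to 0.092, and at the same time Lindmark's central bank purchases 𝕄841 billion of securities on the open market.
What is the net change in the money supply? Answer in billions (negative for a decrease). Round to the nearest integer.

-3535 billion

Before: m₁ = 1 / (0.049 + 0.11) ≈ 6.28931, MB₁ = 5750, so M₁ = 6.28931 × 5750 = 36163.5325 billion.
After: m₂ = 1 / (0.092 + 0.11) ≈ 4.95050, MB₂ = 5750 + 841 = 6591, so M₂ = 4.95050 × 6591 = 32628.7455 billion.
ΔM = M₂ − M₁ = 32628.7455 − 36163.5325 = -3534.787 billion.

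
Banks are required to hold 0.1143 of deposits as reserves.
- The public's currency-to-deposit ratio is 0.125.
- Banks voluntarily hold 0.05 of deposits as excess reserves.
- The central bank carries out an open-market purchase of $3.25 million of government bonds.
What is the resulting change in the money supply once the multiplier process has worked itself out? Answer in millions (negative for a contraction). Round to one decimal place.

$12.6 million

The money multiplier is m = (1 + c) / (rr + e + c) = (1 + 0.125) / (0.1143 + 0.05 + 0.125) ≈ 3.8887.
The purchase adds 3.25 million of base, so ΔM = m × ΔMB = 3.8887 × (+3.25) ≈ 12.6383 million.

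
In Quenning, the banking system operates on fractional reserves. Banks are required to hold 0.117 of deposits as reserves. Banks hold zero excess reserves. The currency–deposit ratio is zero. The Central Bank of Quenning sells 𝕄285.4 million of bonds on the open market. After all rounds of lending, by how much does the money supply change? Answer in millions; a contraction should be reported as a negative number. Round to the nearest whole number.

The simple money multiplier is m = 1/rr = 1/0.117 ≈ 8.5470.
An open-market sale reduces the monetary base by 285.4 million, so ΔM = m × ΔMB = 8.5470 × (−285.4) = -2439.3138 million.

-2439 million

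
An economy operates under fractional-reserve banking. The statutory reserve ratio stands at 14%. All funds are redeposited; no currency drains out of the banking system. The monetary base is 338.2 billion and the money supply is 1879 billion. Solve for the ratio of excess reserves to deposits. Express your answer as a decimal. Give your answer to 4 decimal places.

Using m = M/MB = 1879/338.2 ≈ 5.555884. Since m = (1 + c)/(c + rr + e), the denominator satisfies c + rr + e = (1 + c)/m = (1 + 0) / 5.555884 ≈ 0.179989.
With c = 0 and rr = 0.14, the ratio of excess reserves to deposits is 0.179989 − 0 − 0.14 = 0.039989.

0.0400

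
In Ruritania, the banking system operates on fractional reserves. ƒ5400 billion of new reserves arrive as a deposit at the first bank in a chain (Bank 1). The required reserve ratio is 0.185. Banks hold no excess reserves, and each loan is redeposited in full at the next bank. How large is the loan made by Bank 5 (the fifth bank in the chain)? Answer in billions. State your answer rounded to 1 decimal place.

Each bank lends a fraction (1 − rr) = 0.8150 of the deposit it receives, so Bank 5 receives 5400·0.8150^4 and lends 5400·0.8150^5 ≈ 1941.6985 billion.

ƒ1941.7 billion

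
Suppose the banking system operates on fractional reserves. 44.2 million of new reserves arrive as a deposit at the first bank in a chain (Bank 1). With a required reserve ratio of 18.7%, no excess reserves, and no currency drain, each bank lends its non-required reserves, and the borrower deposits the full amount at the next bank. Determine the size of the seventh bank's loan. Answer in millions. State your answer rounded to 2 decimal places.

10.38 million

Each bank lends a fraction (1 − rr) = 0.8130 of the deposit it receives, so Bank 7 receives 44.2·0.8130^6 and lends 44.2·0.8130^7 ≈ 10.3766 million.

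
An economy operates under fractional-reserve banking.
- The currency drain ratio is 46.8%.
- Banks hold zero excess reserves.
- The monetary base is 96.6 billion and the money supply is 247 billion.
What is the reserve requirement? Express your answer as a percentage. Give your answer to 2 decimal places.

Using m = M/MB = 247/96.6 ≈ 2.556936. Since m = (1 + c)/(c + rr + e), the denominator satisfies c + rr + e = (1 + c)/m = (1 + 0.468) / 2.556936 ≈ 0.574125.
With c = 0.468 and e = 0, the reserve requirement is 0.574125 − 0.468 − 0 = 0.106125.

10.61%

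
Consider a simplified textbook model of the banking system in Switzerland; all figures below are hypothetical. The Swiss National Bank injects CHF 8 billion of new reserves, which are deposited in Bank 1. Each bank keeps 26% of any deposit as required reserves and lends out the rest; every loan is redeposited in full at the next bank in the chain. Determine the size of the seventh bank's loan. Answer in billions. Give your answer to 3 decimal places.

Each bank lends a fraction (1 − rr) = 0.7400 of the deposit it receives, so Bank 7 receives 8·0.7400^6 and lends 8·0.7400^7 ≈ 0.9721 billion.

CHF 0.972 billion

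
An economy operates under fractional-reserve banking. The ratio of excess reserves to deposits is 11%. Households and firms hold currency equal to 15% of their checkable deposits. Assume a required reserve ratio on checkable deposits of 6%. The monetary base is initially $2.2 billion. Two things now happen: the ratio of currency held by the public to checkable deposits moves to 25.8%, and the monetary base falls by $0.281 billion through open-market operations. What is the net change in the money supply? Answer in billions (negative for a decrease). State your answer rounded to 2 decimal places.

Before: m₁ = (1 + 0.15) / (0.06 + 0.11 + 0.15) ≈ 3.5937, MB₁ = 2.2, so M₁ = 3.5937 × 2.2 ≈ 7.9061 billion.
After: m₂ = (1 + 0.258) / (0.06 + 0.11 + 0.258) ≈ 2.9393, MB₂ = 2.2 − 0.281 = 1.919, so M₂ = 2.9393 × 1.919 ≈ 5.6405 billion.
ΔM = M₂ − M₁ = 5.6405 − 7.9061 = -2.2656 billion.

-2.27 billion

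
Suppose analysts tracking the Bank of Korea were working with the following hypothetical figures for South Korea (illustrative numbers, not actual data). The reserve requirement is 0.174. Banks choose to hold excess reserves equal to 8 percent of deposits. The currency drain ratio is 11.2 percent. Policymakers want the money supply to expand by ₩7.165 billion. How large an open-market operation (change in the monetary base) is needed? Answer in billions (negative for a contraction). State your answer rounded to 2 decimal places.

The money multiplier is m = (1 + c) / (rr + e + c) = (1 + 0.112) / (0.174 + 0.08 + 0.112) ≈ 3.0383.
ΔMB = ΔM / m = (+7.165) / 3.0383 ≈ 2.3582 billion.

₩2.36 billion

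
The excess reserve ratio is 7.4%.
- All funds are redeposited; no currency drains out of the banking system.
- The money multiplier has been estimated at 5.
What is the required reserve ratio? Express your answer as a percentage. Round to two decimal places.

Using m = 5. Since m = (1 + c)/(c + rr + e), the denominator satisfies c + rr + e = (1 + c)/m = (1 + 0) / 5 = 0.200000.
With c = 0 and e = 0.074, the required reserve ratio is 0.200000 − 0 − 0.074 = 0.126.

12.60%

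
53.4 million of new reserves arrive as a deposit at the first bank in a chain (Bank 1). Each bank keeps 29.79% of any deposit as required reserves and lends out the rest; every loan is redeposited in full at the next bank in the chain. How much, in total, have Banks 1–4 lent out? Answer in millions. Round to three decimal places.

Bank i lends (1 − rr)^i of the original deposit: Bank 1 lends 53.4·0.7021 ≈ 37.4921, Bank 2 lends 53.4·0.7021² ≈ 26.3232, and so on.
Summing a geometric series: total = 53.4·[0.7021·(1 − 0.7021^4) / (1 − 0.7021)] ≈ 95.2728 million.

95.273 million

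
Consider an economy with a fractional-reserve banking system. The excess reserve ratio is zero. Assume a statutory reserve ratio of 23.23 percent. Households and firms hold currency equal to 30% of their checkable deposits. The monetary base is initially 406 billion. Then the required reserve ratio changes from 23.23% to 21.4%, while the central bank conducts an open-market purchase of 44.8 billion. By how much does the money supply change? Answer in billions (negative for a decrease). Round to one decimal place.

Before: m₁ = (1 + 0.3) / (0.2323 + 0.3) ≈ 2.44223, MB₁ = 406, so M₁ = 2.44223 × 406 ≈ 991.5454 billion.
After: m₂ = (1 + 0.3) / (0.214 + 0.3) ≈ 2.52918, MB₂ = 406 + 44.8 = 450.8, so M₂ = 2.52918 × 450.8 ≈ 1140.1543 billion.
ΔM = M₂ − M₁ = 1140.1543 − 991.5454 = 148.6089 billion.

148.6 billion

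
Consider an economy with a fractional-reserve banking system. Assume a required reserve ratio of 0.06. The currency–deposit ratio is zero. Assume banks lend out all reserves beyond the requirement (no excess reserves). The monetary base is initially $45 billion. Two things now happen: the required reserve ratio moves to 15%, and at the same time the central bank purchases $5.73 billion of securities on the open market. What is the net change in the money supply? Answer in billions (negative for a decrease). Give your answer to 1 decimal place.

Before: m₁ = 1 / (0.06) ≈ 16.6667, MB₁ = 45, so M₁ = 16.6667 × 45 = 750.0015 billion.
After: m₂ = 1 / (0.15) ≈ 6.6667, MB₂ = 45 + 5.73 = 50.73, so M₂ = 6.6667 × 50.73 ≈ 338.2017 billion.
ΔM = M₂ − M₁ = 338.2017 − 750.0015 = -411.7998 billion.

-411.8 billion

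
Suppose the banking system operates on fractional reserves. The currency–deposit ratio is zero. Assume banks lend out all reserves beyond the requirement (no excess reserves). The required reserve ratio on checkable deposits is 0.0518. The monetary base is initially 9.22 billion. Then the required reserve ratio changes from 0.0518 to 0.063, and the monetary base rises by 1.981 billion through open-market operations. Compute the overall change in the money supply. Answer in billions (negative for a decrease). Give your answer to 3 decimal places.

Before: m₁ = 1 / (0.0518) ≈ 19.305019, MB₁ = 9.22, so M₁ = 19.305019 × 9.22 ≈ 177.9923 billion.
After: m₂ = 1 / (0.063) ≈ 15.873016, MB₂ = 9.22 + 1.981 = 11.201, so M₂ = 15.873016 × 11.201 ≈ 177.7937 billion.
ΔM = M₂ − M₁ = 177.7937 − 177.9923 = -0.1986 billion.

-0.199 billion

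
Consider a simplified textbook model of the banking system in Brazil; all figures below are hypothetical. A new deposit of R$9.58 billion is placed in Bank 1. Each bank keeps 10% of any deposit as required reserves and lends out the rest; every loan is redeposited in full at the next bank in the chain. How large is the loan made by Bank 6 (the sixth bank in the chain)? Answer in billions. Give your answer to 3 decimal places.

Each bank lends a fraction (1 − rr) = 0.9000 of the deposit it receives, so Bank 6 receives 9.58·0.9000^5 and lends 9.58·0.9000^6 ≈ 5.0912 billion.

R$5.091 billion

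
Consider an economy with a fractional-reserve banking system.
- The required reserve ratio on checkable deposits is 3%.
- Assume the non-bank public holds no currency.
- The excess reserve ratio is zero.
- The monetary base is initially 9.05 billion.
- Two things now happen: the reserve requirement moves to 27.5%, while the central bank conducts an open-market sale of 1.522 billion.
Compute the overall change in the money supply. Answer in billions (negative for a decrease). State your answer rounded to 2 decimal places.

-274.29 billion

Before: m₁ = 1 / (0.03) ≈ 33.3333, MB₁ = 9.05, so M₁ = 33.3333 × 9.05 ≈ 301.6664 billion.
After: m₂ = 1 / (0.275) ≈ 3.6364, MB₂ = 9.05 − 1.522 = 7.528, so M₂ = 3.6364 × 7.528 ≈ 27.3748 billion.
ΔM = M₂ − M₁ = 27.3748 − 301.6664 = -274.2916 billion.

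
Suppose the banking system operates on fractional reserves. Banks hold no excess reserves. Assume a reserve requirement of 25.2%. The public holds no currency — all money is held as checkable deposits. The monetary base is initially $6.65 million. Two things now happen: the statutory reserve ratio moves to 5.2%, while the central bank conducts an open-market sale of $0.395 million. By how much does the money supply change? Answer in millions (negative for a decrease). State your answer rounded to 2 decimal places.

Before: m₁ = 1 / (0.252) ≈ 3.9683, MB₁ = 6.65, so M₁ = 3.9683 × 6.65 ≈ 26.3892 million.
After: m₂ = 1 / (0.052) ≈ 19.2308, MB₂ = 6.65 − 0.395 = 6.255, so M₂ = 19.2308 × 6.255 ≈ 120.2887 million.
ΔM = M₂ − M₁ = 120.2887 − 26.3892 = 93.8995 million.

$93.90 million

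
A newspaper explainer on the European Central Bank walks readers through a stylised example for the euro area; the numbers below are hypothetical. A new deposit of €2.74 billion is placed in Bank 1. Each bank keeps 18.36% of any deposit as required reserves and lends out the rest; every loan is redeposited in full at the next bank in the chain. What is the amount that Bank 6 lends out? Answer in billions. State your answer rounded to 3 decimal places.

€0.811 billion

Each bank lends a fraction (1 − rr) = 0.8164 of the deposit it receives, so Bank 6 receives 2.74·0.8164^5 and lends 2.74·0.8164^6 ≈ 0.8113 billion.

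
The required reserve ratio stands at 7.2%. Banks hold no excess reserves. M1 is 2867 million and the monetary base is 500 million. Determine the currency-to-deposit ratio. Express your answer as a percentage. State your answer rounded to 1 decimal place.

Using m = M/MB = 2867/500 = 5.734000. From m = (1 + c)/(c + rr + e), rearranging gives 1 + c = m·(c + rr + e), so c·(1 − m) = m·(rr + e) − 1.
Hence c = [m·(rr + e) − 1]/(1 − m) = [5.734000 × (0.072 + 0) − 1] / (1 − 5.734000) ≈ 0.124029.

12.4%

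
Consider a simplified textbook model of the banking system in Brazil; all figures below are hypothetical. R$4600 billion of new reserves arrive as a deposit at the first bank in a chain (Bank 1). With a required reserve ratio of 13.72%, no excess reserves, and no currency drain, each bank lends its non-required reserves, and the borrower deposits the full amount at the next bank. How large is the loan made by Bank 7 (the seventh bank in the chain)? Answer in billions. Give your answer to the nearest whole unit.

R$1637 billion

Each bank lends a fraction (1 − rr) = 0.8628 of the deposit it receives, so Bank 7 receives 4600·0.8628^6 and lends 4600·0.8628^7 ≈ 1637.3020 billion.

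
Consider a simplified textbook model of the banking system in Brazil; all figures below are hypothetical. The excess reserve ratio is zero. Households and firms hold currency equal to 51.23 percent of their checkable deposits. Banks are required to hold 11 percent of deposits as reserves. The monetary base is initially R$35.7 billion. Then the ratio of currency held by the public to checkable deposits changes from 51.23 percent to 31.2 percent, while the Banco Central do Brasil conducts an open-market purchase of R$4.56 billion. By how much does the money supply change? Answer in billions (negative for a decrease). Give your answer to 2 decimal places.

Before: m₁ = (1 + 0.5123) / (0.11 + 0.5123) ≈ 2.43018, MB₁ = 35.7, so M₁ = 2.43018 × 35.7 ≈ 86.7574 billion.
After: m₂ = (1 + 0.312) / (0.11 + 0.312) ≈ 3.10900, MB₂ = 35.7 + 4.56 = 40.26, so M₂ = 3.10900 × 40.26 ≈ 125.1683 billion.
ΔM = M₂ − M₁ = 125.1683 − 86.7574 = 38.4109 billion.

R$38.41 billion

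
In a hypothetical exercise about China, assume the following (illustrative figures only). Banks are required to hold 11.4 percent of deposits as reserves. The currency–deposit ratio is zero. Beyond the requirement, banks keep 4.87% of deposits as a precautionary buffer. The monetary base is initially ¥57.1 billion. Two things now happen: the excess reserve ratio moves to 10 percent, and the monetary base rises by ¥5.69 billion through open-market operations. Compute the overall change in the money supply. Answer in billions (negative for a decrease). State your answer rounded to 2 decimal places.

Before: m₁ = 1 / (0.114 + 0.0487) ≈ 6.14628, MB₁ = 57.1, so M₁ = 6.14628 × 57.1 ≈ 350.9526 billion.
After: m₂ = 1 / (0.114 + 0.1) ≈ 4.67290, MB₂ = 57.1 + 5.69 = 62.79, so M₂ = 4.67290 × 62.79 ≈ 293.4114 billion.
ΔM = M₂ − M₁ = 293.4114 − 350.9526 = -57.5412 billion.

-57.54 billion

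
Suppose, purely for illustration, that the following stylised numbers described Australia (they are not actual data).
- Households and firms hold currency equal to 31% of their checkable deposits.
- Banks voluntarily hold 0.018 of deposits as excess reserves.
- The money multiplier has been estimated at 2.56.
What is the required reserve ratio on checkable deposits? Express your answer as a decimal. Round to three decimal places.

Using m = 2.56. Since m = (1 + c)/(c + rr + e), the denominator satisfies c + rr + e = (1 + c)/m = (1 + 0.31) / 2.56 ≈ 0.511719.
With c = 0.31 and e = 0.018, the required reserve ratio on checkable deposits is 0.511719 − 0.31 − 0.018 = 0.183719.

0.184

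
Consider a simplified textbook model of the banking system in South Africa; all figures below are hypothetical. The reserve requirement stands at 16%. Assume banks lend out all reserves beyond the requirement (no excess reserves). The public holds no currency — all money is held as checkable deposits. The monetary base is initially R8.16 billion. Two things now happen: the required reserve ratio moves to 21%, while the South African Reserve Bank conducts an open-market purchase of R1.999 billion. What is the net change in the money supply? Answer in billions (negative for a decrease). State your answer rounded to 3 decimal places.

Before: m₁ = 1 / (0.16) = 6.25, MB₁ = 8.16, so M₁ = 6.25 × 8.16 = 51 billion.
After: m₂ = 1 / (0.21) ≈ 4.761905, MB₂ = 8.16 + 1.999 = 10.159, so M₂ = 4.761905 × 10.159 ≈ 48.3762 billion.
ΔM = M₂ − M₁ = 48.3762 − 51 = -2.6238 billion.

-2.624 billion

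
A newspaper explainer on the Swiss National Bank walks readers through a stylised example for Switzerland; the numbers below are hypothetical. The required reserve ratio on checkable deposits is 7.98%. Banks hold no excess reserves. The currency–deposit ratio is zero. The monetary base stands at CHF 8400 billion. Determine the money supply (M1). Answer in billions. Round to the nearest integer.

CHF 105263 billion

With no currency drain or excess reserves, the money multiplier is m = 1/rr = 1/0.0798 ≈ 12.53133.
Money supply M = m × MB = 12.53133 × 8400 = 105263.172 billion.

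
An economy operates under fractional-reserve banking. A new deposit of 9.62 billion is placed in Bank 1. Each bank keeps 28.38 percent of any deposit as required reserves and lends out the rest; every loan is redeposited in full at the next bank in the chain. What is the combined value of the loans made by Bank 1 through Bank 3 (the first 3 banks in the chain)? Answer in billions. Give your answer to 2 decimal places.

15.36 billion

Bank i lends (1 − rr)^i of the original deposit: Bank 1 lends 9.62·0.7162 ≈ 6.8898, Bank 2 lends 9.62·0.7162² ≈ 4.9345, and so on.
Summing a geometric series: total = 9.62·[0.7162·(1 − 0.7162^3) / (1 − 0.7162)] ≈ 15.3584 billion.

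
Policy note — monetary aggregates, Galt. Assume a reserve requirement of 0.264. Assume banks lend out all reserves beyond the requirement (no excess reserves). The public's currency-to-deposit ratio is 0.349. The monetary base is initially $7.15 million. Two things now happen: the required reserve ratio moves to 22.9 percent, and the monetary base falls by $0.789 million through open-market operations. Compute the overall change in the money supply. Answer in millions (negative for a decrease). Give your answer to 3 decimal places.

-0.889 million

Before: m₁ = (1 + 0.349) / (0.264 + 0.349) ≈ 2.20065, MB₁ = 7.15, so M₁ = 2.20065 × 7.15 ≈ 15.7346 million.
After: m₂ = (1 + 0.349) / (0.229 + 0.349) ≈ 2.33391, MB₂ = 7.15 − 0.789 = 6.361, so M₂ = 2.33391 × 6.361 ≈ 14.846 million.
ΔM = M₂ − M₁ = 14.846 − 15.7346 = -0.8886 million.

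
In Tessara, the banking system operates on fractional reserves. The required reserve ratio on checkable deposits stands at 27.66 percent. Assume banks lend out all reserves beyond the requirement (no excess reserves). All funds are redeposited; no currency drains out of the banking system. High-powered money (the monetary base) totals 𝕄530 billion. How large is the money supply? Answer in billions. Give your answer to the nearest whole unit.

𝕄1916 billion

With no currency drain or excess reserves, the money multiplier is m = 1/rr = 1/0.2766 ≈ 3.6153.
Money supply M = m × MB = 3.6153 × 530 = 1916.109 billion.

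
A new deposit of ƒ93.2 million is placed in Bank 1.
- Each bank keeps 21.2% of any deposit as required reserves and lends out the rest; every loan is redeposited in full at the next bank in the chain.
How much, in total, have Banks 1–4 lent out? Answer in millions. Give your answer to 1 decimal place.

Bank i lends (1 − rr)^i of the original deposit: Bank 1 lends 93.2·0.7880 = 73.4416, Bank 2 lends 93.2·0.7880² ≈ 57.8720, and so on.
Summing a geometric series: total = 93.2·[0.7880·(1 − 0.7880^4) / (1 − 0.7880)] ≈ 212.8520 million.

ƒ212.9 million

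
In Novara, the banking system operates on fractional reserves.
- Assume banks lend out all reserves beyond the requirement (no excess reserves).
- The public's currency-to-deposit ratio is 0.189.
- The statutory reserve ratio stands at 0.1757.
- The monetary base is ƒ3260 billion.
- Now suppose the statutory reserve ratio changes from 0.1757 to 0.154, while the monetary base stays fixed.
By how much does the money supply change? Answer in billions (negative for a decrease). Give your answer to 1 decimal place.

ƒ672.4 billion

Initially m₁ = (1 + 0.189) / (0.1757 + 0.189) ≈ 3.260214, so M₁ = 3.260214 × 3260 ≈ 10628.2976 billion.
After the change m₂ = (1 + 0.189) / (0.154 + 0.189) ≈ 3.466472, so M₂ = 3.466472 × 3260 ≈ 11300.6987 billion.
ΔM = M₂ − M₁ = 11300.6987 − 10628.2976 = 672.4011 billion.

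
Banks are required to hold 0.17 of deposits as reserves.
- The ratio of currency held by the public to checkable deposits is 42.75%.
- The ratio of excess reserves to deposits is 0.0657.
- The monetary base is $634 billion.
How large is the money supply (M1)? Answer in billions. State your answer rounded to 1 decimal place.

The money multiplier is m = (1 + c) / (rr + e + c) = (1 + 0.4275) / (0.17 + 0.0657 + 0.4275) ≈ 2.15244.
So M = m × MB = 2.15244 × 634 ≈ 1364.647 billion.

$1364.6 billion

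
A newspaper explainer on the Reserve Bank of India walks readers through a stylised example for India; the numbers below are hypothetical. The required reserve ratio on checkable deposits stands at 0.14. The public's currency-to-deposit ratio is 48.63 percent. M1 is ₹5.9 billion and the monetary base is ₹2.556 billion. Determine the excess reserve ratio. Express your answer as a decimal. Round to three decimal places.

Using m = M/MB = 5.9/2.556 ≈ 2.308294. Since m = (1 + c)/(c + rr + e), the denominator satisfies c + rr + e = (1 + c)/m = (1 + 0.4863) / 2.308294 ≈ 0.643895.
With c = 0.4863 and rr = 0.14, the excess reserve ratio is 0.643895 − 0.4863 − 0.14 = 0.017595.

0.018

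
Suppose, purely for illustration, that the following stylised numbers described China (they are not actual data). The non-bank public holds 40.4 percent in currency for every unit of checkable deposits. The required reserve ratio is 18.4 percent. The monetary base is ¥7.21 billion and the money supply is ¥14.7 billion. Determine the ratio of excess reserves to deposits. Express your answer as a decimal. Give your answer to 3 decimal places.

Using m = M/MB = 14.7/7.21 ≈ 2.038835. Since m = (1 + c)/(c + rr + e), the denominator satisfies c + rr + e = (1 + c)/m = (1 + 0.404) / 2.038835 ≈ 0.688629.
With c = 0.404 and rr = 0.184, the ratio of excess reserves to deposits is 0.688629 − 0.404 − 0.184 = 0.100629.

0.101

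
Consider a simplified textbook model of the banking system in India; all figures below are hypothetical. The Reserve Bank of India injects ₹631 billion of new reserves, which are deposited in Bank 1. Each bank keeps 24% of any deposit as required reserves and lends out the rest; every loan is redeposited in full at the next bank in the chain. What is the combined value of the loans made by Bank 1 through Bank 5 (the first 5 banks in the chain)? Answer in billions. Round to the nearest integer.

₹1492 billion

Bank i lends (1 − rr)^i of the original deposit: Bank 1 lends 631·0.7600 = 479.5600, Bank 2 lends 631·0.7600² = 364.4656, and so on.
Summing a geometric series: total = 631·[0.7600·(1 − 0.7600^5) / (1 − 0.7600)] ≈ 1491.5264 billion.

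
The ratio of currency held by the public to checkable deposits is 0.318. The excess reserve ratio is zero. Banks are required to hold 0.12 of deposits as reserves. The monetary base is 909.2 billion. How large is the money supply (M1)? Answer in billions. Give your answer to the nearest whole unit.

2736 billion

The money multiplier is m = (1 + c) / (rr + c) = (1 + 0.318) / (0.12 + 0.318) ≈ 3.0091.
So M = m × MB = 3.0091 × 909.2 ≈ 2735.8737 billion.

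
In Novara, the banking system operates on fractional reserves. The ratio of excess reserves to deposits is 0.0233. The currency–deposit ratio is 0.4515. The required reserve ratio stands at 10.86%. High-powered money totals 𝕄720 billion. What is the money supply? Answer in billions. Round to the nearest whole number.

The money multiplier is m = (1 + c) / (rr + e + c) = (1 + 0.4515) / (0.1086 + 0.0233 + 0.4515) ≈ 2.4880.
So M = m × MB = 2.4880 × 720 = 1791.36 billion.

𝕄1791 billion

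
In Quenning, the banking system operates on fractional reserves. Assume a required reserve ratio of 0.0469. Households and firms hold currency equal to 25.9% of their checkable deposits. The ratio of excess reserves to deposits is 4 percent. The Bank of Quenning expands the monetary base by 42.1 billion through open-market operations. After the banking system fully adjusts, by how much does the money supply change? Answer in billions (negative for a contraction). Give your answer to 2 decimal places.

The money multiplier is m = (1 + c) / (rr + e + c) = (1 + 0.259) / (0.0469 + 0.04 + 0.259) ≈ 3.63978.
The purchase adds 42.1 billion of base, so ΔM = m × ΔMB = 3.63978 × (+42.1) ≈ 153.2347 billion.

153.23 billion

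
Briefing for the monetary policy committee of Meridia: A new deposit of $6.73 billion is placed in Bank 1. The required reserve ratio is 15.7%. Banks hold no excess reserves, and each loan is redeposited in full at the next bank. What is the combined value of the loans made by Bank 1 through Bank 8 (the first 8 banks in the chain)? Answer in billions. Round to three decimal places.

$26.920 billion

Bank i lends (1 − rr)^i of the original deposit: Bank 1 lends 6.73·0.8430 ≈ 5.6734, Bank 2 lends 6.73·0.8430² ≈ 4.7827, and so on.
Summing a geometric series: total = 6.73·[0.8430·(1 − 0.8430^8) / (1 − 0.8430)] ≈ 26.9198 billion.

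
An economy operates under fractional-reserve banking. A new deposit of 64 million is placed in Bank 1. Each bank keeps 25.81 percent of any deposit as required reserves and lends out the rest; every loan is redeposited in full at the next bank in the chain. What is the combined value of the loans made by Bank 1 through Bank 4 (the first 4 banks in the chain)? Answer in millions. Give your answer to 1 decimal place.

128.2 million

Bank i lends (1 − rr)^i of the original deposit: Bank 1 lends 64·0.7419 = 47.4816, Bank 2 lends 64·0.7419² ≈ 35.2266, and so on.
Summing a geometric series: total = 64·[0.7419·(1 − 0.7419^4) / (1 − 0.7419)] ≈ 128.2321 million.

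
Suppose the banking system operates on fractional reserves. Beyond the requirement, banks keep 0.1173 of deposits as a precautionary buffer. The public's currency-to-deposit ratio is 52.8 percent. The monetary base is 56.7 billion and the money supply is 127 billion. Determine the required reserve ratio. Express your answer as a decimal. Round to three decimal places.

0.037

Using m = M/MB = 127/56.7 ≈ 2.239859. Since m = (1 + c)/(c + rr + e), the denominator satisfies c + rr + e = (1 + c)/m = (1 + 0.528) / 2.239859 ≈ 0.682186.
With c = 0.528 and e = 0.1173, the required reserve ratio is 0.682186 − 0.528 − 0.1173 = 0.036886.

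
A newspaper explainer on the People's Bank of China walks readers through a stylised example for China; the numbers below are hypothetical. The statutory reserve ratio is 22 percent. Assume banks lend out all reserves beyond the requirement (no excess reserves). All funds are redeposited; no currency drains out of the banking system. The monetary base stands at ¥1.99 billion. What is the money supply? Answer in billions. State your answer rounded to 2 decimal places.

¥9.05 billion

With no currency drain or excess reserves, the money multiplier is m = 1/rr = 1/0.22 ≈ 4.5455.
Money supply M = m × MB = 4.5455 × 1.99 ≈ 9.0455 billion.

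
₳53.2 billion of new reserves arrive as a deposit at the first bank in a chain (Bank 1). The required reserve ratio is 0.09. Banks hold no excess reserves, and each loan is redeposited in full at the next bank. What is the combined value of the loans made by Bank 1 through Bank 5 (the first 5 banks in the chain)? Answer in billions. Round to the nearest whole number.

Bank i lends (1 − rr)^i of the original deposit: Bank 1 lends 53.2·0.9100 = 48.4120, Bank 2 lends 53.2·0.9100² ≈ 44.0549, and so on.
Summing a geometric series: total = 53.2·[0.9100·(1 − 0.9100^5) / (1 − 0.9100)] ≈ 202.2373 billion.

₳202 billion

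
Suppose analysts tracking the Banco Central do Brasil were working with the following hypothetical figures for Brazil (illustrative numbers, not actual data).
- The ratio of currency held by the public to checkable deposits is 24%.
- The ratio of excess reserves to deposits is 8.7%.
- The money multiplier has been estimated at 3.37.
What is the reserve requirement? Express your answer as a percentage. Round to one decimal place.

4.1%

Using m = 3.37. Since m = (1 + c)/(c + rr + e), the denominator satisfies c + rr + e = (1 + c)/m = (1 + 0.24) / 3.37 ≈ 0.367953.
With c = 0.24 and e = 0.087, the reserve requirement is 0.367953 − 0.24 − 0.087 = 0.040953.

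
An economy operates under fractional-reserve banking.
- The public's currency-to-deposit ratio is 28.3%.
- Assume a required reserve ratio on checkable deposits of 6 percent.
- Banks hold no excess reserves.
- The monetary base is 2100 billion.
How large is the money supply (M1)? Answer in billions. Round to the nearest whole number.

The money multiplier is m = (1 + c) / (rr + c) = (1 + 0.283) / (0.06 + 0.283) ≈ 3.74052.
So M = m × MB = 3.74052 × 2100 = 7855.092 billion.

7855 billion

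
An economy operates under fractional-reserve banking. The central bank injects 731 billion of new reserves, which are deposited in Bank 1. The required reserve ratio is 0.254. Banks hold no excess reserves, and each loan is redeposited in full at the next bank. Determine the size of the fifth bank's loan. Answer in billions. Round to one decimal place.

Each bank lends a fraction (1 − rr) = 0.7460 of the deposit it receives, so Bank 5 receives 731·0.7460^4 and lends 731·0.7460^5 ≈ 168.8929 billion.

168.9 billion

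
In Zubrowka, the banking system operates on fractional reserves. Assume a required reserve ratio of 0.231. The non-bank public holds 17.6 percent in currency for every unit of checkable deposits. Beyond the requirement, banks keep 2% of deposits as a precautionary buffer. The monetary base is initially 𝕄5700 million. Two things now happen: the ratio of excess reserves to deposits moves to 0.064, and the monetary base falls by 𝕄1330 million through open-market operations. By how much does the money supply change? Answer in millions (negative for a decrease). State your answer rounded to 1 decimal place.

-4787.3 million

Before: m₁ = (1 + 0.176) / (0.231 + 0.02 + 0.176) ≈ 2.754098, MB₁ = 5700, so M₁ = 2.754098 × 5700 = 15698.3586 million.
After: m₂ = (1 + 0.176) / (0.231 + 0.064 + 0.176) ≈ 2.496815, MB₂ = 5700 − 1330 = 4370, so M₂ = 2.496815 × 4370 ≈ 10911.0815 million.
ΔM = M₂ − M₁ = 10911.0815 − 15698.3586 = -4787.2771 million.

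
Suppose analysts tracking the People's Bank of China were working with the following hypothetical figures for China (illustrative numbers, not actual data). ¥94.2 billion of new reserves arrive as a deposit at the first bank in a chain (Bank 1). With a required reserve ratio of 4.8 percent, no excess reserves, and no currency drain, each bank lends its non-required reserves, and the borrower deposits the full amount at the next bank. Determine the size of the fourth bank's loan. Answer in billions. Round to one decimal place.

¥77.4 billion

Each bank lends a fraction (1 − rr) = 0.9520 of the deposit it receives, so Bank 4 receives 94.2·0.9520^3 and lends 94.2·0.9520^4 ≈ 77.3746 billion.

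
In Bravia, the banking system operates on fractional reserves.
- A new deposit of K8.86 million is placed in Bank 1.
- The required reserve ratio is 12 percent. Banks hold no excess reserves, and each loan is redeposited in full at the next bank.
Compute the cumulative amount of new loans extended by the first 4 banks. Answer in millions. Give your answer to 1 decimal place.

K26.0 million

Bank i lends (1 − rr)^i of the original deposit: Bank 1 lends 8.86·0.8800 = 7.7968, Bank 2 lends 8.86·0.8800² ≈ 6.8612, and so on.
Summing a geometric series: total = 8.86·[0.8800·(1 − 0.8800^4) / (1 − 0.8800)] ≈ 26.0091 million.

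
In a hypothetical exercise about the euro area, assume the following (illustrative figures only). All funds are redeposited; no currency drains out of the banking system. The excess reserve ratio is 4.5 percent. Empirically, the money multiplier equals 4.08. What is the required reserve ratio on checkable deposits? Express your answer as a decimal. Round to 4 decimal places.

Using m = 4.08. Since m = (1 + c)/(c + rr + e), the denominator satisfies c + rr + e = (1 + c)/m = (1 + 0) / 4.08 ≈ 0.245098.
With c = 0 and e = 0.045, the required reserve ratio on checkable deposits is 0.245098 − 0 − 0.045 = 0.200098.

0.2001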